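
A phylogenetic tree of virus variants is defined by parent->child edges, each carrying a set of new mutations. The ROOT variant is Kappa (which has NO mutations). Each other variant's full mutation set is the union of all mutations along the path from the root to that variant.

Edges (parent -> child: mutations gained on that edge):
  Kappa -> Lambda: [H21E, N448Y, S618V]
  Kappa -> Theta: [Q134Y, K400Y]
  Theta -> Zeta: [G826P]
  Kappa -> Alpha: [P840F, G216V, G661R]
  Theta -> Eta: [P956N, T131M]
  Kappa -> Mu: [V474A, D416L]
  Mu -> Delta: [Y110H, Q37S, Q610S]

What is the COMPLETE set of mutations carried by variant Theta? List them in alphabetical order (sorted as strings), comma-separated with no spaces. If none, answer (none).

At Kappa: gained [] -> total []
At Theta: gained ['Q134Y', 'K400Y'] -> total ['K400Y', 'Q134Y']

Answer: K400Y,Q134Y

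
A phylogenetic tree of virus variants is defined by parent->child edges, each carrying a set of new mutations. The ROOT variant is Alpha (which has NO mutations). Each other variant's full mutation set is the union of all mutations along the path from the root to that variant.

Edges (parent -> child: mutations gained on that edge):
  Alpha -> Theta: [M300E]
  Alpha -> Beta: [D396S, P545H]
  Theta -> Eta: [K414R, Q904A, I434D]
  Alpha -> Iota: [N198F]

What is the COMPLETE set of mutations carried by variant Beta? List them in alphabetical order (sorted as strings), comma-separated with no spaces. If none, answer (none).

Answer: D396S,P545H

Derivation:
At Alpha: gained [] -> total []
At Beta: gained ['D396S', 'P545H'] -> total ['D396S', 'P545H']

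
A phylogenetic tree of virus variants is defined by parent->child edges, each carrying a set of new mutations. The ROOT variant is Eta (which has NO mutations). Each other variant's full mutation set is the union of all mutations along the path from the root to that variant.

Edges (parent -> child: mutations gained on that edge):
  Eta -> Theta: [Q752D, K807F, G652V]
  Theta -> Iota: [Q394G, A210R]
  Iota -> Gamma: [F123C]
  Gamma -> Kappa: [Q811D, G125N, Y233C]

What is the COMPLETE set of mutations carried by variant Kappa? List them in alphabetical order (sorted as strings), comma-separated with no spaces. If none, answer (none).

Answer: A210R,F123C,G125N,G652V,K807F,Q394G,Q752D,Q811D,Y233C

Derivation:
At Eta: gained [] -> total []
At Theta: gained ['Q752D', 'K807F', 'G652V'] -> total ['G652V', 'K807F', 'Q752D']
At Iota: gained ['Q394G', 'A210R'] -> total ['A210R', 'G652V', 'K807F', 'Q394G', 'Q752D']
At Gamma: gained ['F123C'] -> total ['A210R', 'F123C', 'G652V', 'K807F', 'Q394G', 'Q752D']
At Kappa: gained ['Q811D', 'G125N', 'Y233C'] -> total ['A210R', 'F123C', 'G125N', 'G652V', 'K807F', 'Q394G', 'Q752D', 'Q811D', 'Y233C']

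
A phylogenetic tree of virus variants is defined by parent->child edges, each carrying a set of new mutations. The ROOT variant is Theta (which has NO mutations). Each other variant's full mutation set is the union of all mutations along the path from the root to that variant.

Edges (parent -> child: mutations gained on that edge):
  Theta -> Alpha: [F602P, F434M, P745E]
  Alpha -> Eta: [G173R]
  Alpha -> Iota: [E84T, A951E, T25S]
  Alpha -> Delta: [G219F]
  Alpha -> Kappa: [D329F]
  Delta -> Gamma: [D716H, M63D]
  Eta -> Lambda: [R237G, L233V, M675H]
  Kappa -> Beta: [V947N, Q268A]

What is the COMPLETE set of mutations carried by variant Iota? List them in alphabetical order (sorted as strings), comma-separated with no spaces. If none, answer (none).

At Theta: gained [] -> total []
At Alpha: gained ['F602P', 'F434M', 'P745E'] -> total ['F434M', 'F602P', 'P745E']
At Iota: gained ['E84T', 'A951E', 'T25S'] -> total ['A951E', 'E84T', 'F434M', 'F602P', 'P745E', 'T25S']

Answer: A951E,E84T,F434M,F602P,P745E,T25S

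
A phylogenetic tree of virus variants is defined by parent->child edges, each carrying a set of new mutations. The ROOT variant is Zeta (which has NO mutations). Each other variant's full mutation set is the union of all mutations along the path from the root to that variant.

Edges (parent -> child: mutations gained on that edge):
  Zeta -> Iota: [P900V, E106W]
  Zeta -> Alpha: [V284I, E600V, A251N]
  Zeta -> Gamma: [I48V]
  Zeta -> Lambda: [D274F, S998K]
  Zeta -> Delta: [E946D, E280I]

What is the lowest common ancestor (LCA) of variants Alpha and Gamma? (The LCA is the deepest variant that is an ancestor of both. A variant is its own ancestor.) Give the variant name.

Path from root to Alpha: Zeta -> Alpha
  ancestors of Alpha: {Zeta, Alpha}
Path from root to Gamma: Zeta -> Gamma
  ancestors of Gamma: {Zeta, Gamma}
Common ancestors: {Zeta}
Walk up from Gamma: Gamma (not in ancestors of Alpha), Zeta (in ancestors of Alpha)
Deepest common ancestor (LCA) = Zeta

Answer: Zeta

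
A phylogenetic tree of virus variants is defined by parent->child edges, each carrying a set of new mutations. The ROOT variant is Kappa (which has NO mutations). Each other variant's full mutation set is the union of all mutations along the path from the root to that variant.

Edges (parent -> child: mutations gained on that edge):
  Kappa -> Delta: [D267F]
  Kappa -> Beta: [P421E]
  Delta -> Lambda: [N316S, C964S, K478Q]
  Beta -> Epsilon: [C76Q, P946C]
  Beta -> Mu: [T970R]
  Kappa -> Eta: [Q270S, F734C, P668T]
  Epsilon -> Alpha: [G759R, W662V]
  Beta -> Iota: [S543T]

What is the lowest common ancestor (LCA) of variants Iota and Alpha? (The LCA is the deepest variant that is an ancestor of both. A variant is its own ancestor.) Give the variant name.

Path from root to Iota: Kappa -> Beta -> Iota
  ancestors of Iota: {Kappa, Beta, Iota}
Path from root to Alpha: Kappa -> Beta -> Epsilon -> Alpha
  ancestors of Alpha: {Kappa, Beta, Epsilon, Alpha}
Common ancestors: {Kappa, Beta}
Walk up from Alpha: Alpha (not in ancestors of Iota), Epsilon (not in ancestors of Iota), Beta (in ancestors of Iota), Kappa (in ancestors of Iota)
Deepest common ancestor (LCA) = Beta

Answer: Beta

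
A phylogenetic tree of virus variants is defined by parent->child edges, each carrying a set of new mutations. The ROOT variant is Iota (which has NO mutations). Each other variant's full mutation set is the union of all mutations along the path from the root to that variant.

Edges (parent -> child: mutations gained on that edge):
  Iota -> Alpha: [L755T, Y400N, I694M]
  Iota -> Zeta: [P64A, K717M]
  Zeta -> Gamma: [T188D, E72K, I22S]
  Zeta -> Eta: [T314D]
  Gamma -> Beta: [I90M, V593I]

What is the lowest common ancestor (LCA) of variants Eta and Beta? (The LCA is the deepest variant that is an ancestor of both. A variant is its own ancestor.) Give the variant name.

Answer: Zeta

Derivation:
Path from root to Eta: Iota -> Zeta -> Eta
  ancestors of Eta: {Iota, Zeta, Eta}
Path from root to Beta: Iota -> Zeta -> Gamma -> Beta
  ancestors of Beta: {Iota, Zeta, Gamma, Beta}
Common ancestors: {Iota, Zeta}
Walk up from Beta: Beta (not in ancestors of Eta), Gamma (not in ancestors of Eta), Zeta (in ancestors of Eta), Iota (in ancestors of Eta)
Deepest common ancestor (LCA) = Zeta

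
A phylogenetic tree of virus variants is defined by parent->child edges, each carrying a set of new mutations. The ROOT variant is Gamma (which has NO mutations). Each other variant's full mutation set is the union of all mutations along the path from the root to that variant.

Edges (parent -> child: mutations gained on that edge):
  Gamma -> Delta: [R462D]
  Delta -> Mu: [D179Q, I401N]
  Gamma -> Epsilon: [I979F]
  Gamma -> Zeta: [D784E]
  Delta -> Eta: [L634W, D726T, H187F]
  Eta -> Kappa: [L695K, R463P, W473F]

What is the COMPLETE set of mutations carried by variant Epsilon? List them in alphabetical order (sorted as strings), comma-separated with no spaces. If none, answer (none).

At Gamma: gained [] -> total []
At Epsilon: gained ['I979F'] -> total ['I979F']

Answer: I979F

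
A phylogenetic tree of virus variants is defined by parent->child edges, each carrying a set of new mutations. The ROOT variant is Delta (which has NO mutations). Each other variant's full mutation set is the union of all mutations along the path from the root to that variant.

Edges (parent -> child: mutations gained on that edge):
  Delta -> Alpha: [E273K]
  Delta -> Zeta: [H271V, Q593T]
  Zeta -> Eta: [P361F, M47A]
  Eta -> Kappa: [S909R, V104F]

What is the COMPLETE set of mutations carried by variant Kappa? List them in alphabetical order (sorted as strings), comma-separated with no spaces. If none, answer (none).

Answer: H271V,M47A,P361F,Q593T,S909R,V104F

Derivation:
At Delta: gained [] -> total []
At Zeta: gained ['H271V', 'Q593T'] -> total ['H271V', 'Q593T']
At Eta: gained ['P361F', 'M47A'] -> total ['H271V', 'M47A', 'P361F', 'Q593T']
At Kappa: gained ['S909R', 'V104F'] -> total ['H271V', 'M47A', 'P361F', 'Q593T', 'S909R', 'V104F']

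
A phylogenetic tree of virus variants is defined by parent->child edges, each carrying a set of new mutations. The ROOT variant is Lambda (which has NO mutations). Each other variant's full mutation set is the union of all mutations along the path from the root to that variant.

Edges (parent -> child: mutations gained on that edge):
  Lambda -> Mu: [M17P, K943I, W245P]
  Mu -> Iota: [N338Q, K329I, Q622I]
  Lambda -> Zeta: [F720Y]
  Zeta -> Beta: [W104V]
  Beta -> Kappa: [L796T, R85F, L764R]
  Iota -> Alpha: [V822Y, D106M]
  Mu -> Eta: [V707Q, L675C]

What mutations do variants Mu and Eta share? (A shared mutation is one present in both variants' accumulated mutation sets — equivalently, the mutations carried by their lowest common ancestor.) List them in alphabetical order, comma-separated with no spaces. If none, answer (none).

Accumulating mutations along path to Mu:
  At Lambda: gained [] -> total []
  At Mu: gained ['M17P', 'K943I', 'W245P'] -> total ['K943I', 'M17P', 'W245P']
Mutations(Mu) = ['K943I', 'M17P', 'W245P']
Accumulating mutations along path to Eta:
  At Lambda: gained [] -> total []
  At Mu: gained ['M17P', 'K943I', 'W245P'] -> total ['K943I', 'M17P', 'W245P']
  At Eta: gained ['V707Q', 'L675C'] -> total ['K943I', 'L675C', 'M17P', 'V707Q', 'W245P']
Mutations(Eta) = ['K943I', 'L675C', 'M17P', 'V707Q', 'W245P']
Intersection: ['K943I', 'M17P', 'W245P'] ∩ ['K943I', 'L675C', 'M17P', 'V707Q', 'W245P'] = ['K943I', 'M17P', 'W245P']

Answer: K943I,M17P,W245P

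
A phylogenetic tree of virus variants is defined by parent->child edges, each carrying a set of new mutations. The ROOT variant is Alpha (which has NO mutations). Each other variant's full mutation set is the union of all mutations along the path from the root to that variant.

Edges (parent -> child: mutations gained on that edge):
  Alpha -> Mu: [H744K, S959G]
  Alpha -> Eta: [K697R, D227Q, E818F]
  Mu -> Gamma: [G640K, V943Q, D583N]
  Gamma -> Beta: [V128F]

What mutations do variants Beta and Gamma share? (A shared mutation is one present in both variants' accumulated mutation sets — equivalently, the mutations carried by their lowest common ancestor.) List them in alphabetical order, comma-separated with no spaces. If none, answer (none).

Answer: D583N,G640K,H744K,S959G,V943Q

Derivation:
Accumulating mutations along path to Beta:
  At Alpha: gained [] -> total []
  At Mu: gained ['H744K', 'S959G'] -> total ['H744K', 'S959G']
  At Gamma: gained ['G640K', 'V943Q', 'D583N'] -> total ['D583N', 'G640K', 'H744K', 'S959G', 'V943Q']
  At Beta: gained ['V128F'] -> total ['D583N', 'G640K', 'H744K', 'S959G', 'V128F', 'V943Q']
Mutations(Beta) = ['D583N', 'G640K', 'H744K', 'S959G', 'V128F', 'V943Q']
Accumulating mutations along path to Gamma:
  At Alpha: gained [] -> total []
  At Mu: gained ['H744K', 'S959G'] -> total ['H744K', 'S959G']
  At Gamma: gained ['G640K', 'V943Q', 'D583N'] -> total ['D583N', 'G640K', 'H744K', 'S959G', 'V943Q']
Mutations(Gamma) = ['D583N', 'G640K', 'H744K', 'S959G', 'V943Q']
Intersection: ['D583N', 'G640K', 'H744K', 'S959G', 'V128F', 'V943Q'] ∩ ['D583N', 'G640K', 'H744K', 'S959G', 'V943Q'] = ['D583N', 'G640K', 'H744K', 'S959G', 'V943Q']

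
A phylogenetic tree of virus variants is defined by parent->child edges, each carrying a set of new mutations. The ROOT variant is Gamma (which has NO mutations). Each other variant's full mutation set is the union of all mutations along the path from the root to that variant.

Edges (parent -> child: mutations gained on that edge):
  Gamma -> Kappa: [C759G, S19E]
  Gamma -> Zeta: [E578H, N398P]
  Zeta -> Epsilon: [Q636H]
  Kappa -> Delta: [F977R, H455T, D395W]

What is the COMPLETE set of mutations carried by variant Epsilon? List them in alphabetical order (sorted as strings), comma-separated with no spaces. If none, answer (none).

At Gamma: gained [] -> total []
At Zeta: gained ['E578H', 'N398P'] -> total ['E578H', 'N398P']
At Epsilon: gained ['Q636H'] -> total ['E578H', 'N398P', 'Q636H']

Answer: E578H,N398P,Q636H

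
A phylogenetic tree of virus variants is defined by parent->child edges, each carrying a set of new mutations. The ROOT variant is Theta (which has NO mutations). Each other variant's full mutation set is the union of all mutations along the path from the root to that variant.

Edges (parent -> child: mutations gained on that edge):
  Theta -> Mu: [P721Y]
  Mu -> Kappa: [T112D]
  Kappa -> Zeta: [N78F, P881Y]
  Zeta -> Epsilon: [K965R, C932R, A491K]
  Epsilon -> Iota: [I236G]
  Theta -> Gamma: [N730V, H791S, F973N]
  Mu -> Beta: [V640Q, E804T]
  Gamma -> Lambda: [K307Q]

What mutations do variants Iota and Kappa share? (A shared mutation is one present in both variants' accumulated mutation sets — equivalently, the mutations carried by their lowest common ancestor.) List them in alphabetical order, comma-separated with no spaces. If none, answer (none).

Accumulating mutations along path to Iota:
  At Theta: gained [] -> total []
  At Mu: gained ['P721Y'] -> total ['P721Y']
  At Kappa: gained ['T112D'] -> total ['P721Y', 'T112D']
  At Zeta: gained ['N78F', 'P881Y'] -> total ['N78F', 'P721Y', 'P881Y', 'T112D']
  At Epsilon: gained ['K965R', 'C932R', 'A491K'] -> total ['A491K', 'C932R', 'K965R', 'N78F', 'P721Y', 'P881Y', 'T112D']
  At Iota: gained ['I236G'] -> total ['A491K', 'C932R', 'I236G', 'K965R', 'N78F', 'P721Y', 'P881Y', 'T112D']
Mutations(Iota) = ['A491K', 'C932R', 'I236G', 'K965R', 'N78F', 'P721Y', 'P881Y', 'T112D']
Accumulating mutations along path to Kappa:
  At Theta: gained [] -> total []
  At Mu: gained ['P721Y'] -> total ['P721Y']
  At Kappa: gained ['T112D'] -> total ['P721Y', 'T112D']
Mutations(Kappa) = ['P721Y', 'T112D']
Intersection: ['A491K', 'C932R', 'I236G', 'K965R', 'N78F', 'P721Y', 'P881Y', 'T112D'] ∩ ['P721Y', 'T112D'] = ['P721Y', 'T112D']

Answer: P721Y,T112D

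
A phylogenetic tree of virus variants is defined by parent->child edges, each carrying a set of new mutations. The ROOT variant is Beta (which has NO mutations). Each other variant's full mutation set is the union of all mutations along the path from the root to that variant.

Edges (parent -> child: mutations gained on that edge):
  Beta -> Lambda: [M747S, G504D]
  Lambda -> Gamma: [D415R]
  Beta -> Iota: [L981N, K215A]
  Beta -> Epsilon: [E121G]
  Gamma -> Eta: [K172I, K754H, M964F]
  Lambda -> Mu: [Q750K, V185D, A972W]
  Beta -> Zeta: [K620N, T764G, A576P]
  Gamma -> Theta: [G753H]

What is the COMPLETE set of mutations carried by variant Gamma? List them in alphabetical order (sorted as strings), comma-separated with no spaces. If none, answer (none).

At Beta: gained [] -> total []
At Lambda: gained ['M747S', 'G504D'] -> total ['G504D', 'M747S']
At Gamma: gained ['D415R'] -> total ['D415R', 'G504D', 'M747S']

Answer: D415R,G504D,M747S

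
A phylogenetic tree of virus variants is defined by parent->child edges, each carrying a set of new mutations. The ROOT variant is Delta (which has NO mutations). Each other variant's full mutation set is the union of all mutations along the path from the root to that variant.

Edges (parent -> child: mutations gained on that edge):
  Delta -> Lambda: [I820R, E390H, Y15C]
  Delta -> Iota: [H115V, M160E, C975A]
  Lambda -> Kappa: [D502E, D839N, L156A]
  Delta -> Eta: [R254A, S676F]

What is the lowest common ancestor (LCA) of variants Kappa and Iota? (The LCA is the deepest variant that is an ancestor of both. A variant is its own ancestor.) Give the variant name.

Answer: Delta

Derivation:
Path from root to Kappa: Delta -> Lambda -> Kappa
  ancestors of Kappa: {Delta, Lambda, Kappa}
Path from root to Iota: Delta -> Iota
  ancestors of Iota: {Delta, Iota}
Common ancestors: {Delta}
Walk up from Iota: Iota (not in ancestors of Kappa), Delta (in ancestors of Kappa)
Deepest common ancestor (LCA) = Delta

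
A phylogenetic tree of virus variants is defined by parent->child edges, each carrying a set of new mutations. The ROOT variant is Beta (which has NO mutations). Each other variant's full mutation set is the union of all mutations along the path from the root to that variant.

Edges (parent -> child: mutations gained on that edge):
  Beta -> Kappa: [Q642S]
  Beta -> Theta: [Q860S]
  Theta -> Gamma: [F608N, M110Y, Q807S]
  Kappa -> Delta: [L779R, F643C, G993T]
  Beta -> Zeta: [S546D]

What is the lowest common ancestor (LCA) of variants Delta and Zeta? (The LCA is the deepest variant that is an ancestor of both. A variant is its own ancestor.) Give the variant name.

Answer: Beta

Derivation:
Path from root to Delta: Beta -> Kappa -> Delta
  ancestors of Delta: {Beta, Kappa, Delta}
Path from root to Zeta: Beta -> Zeta
  ancestors of Zeta: {Beta, Zeta}
Common ancestors: {Beta}
Walk up from Zeta: Zeta (not in ancestors of Delta), Beta (in ancestors of Delta)
Deepest common ancestor (LCA) = Beta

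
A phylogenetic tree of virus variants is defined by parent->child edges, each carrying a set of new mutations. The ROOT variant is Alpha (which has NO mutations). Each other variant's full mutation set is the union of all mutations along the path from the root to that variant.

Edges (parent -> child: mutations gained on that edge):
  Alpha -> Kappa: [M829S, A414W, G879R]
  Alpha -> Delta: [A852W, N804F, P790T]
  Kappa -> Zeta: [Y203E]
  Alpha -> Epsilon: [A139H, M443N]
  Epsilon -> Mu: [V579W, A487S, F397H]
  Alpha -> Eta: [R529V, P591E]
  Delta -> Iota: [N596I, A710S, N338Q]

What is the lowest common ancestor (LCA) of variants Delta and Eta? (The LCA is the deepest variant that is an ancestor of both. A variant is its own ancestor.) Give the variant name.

Answer: Alpha

Derivation:
Path from root to Delta: Alpha -> Delta
  ancestors of Delta: {Alpha, Delta}
Path from root to Eta: Alpha -> Eta
  ancestors of Eta: {Alpha, Eta}
Common ancestors: {Alpha}
Walk up from Eta: Eta (not in ancestors of Delta), Alpha (in ancestors of Delta)
Deepest common ancestor (LCA) = Alpha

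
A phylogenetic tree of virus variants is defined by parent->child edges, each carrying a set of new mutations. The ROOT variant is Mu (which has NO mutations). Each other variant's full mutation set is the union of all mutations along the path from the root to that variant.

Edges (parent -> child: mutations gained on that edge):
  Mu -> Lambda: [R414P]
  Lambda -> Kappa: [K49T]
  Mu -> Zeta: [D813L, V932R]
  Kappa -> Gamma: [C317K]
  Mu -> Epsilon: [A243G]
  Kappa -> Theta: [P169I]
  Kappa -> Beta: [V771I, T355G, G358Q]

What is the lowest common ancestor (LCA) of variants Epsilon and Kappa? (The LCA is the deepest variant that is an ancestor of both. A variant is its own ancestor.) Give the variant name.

Path from root to Epsilon: Mu -> Epsilon
  ancestors of Epsilon: {Mu, Epsilon}
Path from root to Kappa: Mu -> Lambda -> Kappa
  ancestors of Kappa: {Mu, Lambda, Kappa}
Common ancestors: {Mu}
Walk up from Kappa: Kappa (not in ancestors of Epsilon), Lambda (not in ancestors of Epsilon), Mu (in ancestors of Epsilon)
Deepest common ancestor (LCA) = Mu

Answer: Mu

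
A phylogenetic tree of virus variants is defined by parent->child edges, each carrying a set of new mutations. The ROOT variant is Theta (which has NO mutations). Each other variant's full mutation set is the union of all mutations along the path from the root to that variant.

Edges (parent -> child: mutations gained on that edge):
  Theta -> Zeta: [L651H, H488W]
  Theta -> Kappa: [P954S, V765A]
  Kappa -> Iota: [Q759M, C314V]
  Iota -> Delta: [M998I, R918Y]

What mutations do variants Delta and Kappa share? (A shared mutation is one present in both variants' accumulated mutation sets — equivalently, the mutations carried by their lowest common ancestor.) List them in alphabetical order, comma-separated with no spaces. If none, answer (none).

Answer: P954S,V765A

Derivation:
Accumulating mutations along path to Delta:
  At Theta: gained [] -> total []
  At Kappa: gained ['P954S', 'V765A'] -> total ['P954S', 'V765A']
  At Iota: gained ['Q759M', 'C314V'] -> total ['C314V', 'P954S', 'Q759M', 'V765A']
  At Delta: gained ['M998I', 'R918Y'] -> total ['C314V', 'M998I', 'P954S', 'Q759M', 'R918Y', 'V765A']
Mutations(Delta) = ['C314V', 'M998I', 'P954S', 'Q759M', 'R918Y', 'V765A']
Accumulating mutations along path to Kappa:
  At Theta: gained [] -> total []
  At Kappa: gained ['P954S', 'V765A'] -> total ['P954S', 'V765A']
Mutations(Kappa) = ['P954S', 'V765A']
Intersection: ['C314V', 'M998I', 'P954S', 'Q759M', 'R918Y', 'V765A'] ∩ ['P954S', 'V765A'] = ['P954S', 'V765A']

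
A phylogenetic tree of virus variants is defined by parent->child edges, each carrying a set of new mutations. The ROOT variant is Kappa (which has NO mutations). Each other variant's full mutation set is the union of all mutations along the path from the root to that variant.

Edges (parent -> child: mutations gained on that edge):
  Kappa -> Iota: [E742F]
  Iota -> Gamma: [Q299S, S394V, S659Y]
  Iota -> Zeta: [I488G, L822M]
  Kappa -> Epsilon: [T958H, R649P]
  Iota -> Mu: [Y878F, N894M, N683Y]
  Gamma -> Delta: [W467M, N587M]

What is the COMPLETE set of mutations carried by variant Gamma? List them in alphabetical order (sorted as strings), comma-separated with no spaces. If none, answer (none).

Answer: E742F,Q299S,S394V,S659Y

Derivation:
At Kappa: gained [] -> total []
At Iota: gained ['E742F'] -> total ['E742F']
At Gamma: gained ['Q299S', 'S394V', 'S659Y'] -> total ['E742F', 'Q299S', 'S394V', 'S659Y']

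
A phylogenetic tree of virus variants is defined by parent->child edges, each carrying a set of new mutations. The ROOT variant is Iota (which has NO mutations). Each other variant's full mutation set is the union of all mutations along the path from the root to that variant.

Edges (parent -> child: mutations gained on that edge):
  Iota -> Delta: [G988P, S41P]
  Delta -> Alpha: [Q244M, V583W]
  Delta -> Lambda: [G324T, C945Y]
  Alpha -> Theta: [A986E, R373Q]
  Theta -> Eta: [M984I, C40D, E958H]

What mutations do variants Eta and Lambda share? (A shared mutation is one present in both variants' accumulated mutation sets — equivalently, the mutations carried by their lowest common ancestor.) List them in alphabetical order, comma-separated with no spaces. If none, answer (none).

Accumulating mutations along path to Eta:
  At Iota: gained [] -> total []
  At Delta: gained ['G988P', 'S41P'] -> total ['G988P', 'S41P']
  At Alpha: gained ['Q244M', 'V583W'] -> total ['G988P', 'Q244M', 'S41P', 'V583W']
  At Theta: gained ['A986E', 'R373Q'] -> total ['A986E', 'G988P', 'Q244M', 'R373Q', 'S41P', 'V583W']
  At Eta: gained ['M984I', 'C40D', 'E958H'] -> total ['A986E', 'C40D', 'E958H', 'G988P', 'M984I', 'Q244M', 'R373Q', 'S41P', 'V583W']
Mutations(Eta) = ['A986E', 'C40D', 'E958H', 'G988P', 'M984I', 'Q244M', 'R373Q', 'S41P', 'V583W']
Accumulating mutations along path to Lambda:
  At Iota: gained [] -> total []
  At Delta: gained ['G988P', 'S41P'] -> total ['G988P', 'S41P']
  At Lambda: gained ['G324T', 'C945Y'] -> total ['C945Y', 'G324T', 'G988P', 'S41P']
Mutations(Lambda) = ['C945Y', 'G324T', 'G988P', 'S41P']
Intersection: ['A986E', 'C40D', 'E958H', 'G988P', 'M984I', 'Q244M', 'R373Q', 'S41P', 'V583W'] ∩ ['C945Y', 'G324T', 'G988P', 'S41P'] = ['G988P', 'S41P']

Answer: G988P,S41P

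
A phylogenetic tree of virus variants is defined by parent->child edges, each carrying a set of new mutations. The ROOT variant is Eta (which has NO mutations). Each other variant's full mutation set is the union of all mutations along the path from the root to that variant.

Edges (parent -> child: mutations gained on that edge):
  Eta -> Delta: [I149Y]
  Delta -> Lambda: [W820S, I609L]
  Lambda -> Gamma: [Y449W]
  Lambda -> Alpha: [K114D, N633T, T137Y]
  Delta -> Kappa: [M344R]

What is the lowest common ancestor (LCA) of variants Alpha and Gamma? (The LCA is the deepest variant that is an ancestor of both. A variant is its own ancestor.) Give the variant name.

Answer: Lambda

Derivation:
Path from root to Alpha: Eta -> Delta -> Lambda -> Alpha
  ancestors of Alpha: {Eta, Delta, Lambda, Alpha}
Path from root to Gamma: Eta -> Delta -> Lambda -> Gamma
  ancestors of Gamma: {Eta, Delta, Lambda, Gamma}
Common ancestors: {Eta, Delta, Lambda}
Walk up from Gamma: Gamma (not in ancestors of Alpha), Lambda (in ancestors of Alpha), Delta (in ancestors of Alpha), Eta (in ancestors of Alpha)
Deepest common ancestor (LCA) = Lambda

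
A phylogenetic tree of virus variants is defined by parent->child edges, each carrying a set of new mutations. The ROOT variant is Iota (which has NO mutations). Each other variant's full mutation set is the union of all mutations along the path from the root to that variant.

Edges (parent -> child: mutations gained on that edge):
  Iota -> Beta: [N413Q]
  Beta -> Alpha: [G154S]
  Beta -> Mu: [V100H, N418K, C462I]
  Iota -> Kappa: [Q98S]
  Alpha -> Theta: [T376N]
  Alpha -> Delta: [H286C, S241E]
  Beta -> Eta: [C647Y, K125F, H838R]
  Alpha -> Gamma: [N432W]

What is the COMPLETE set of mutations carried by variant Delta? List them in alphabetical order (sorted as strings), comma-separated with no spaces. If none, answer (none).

At Iota: gained [] -> total []
At Beta: gained ['N413Q'] -> total ['N413Q']
At Alpha: gained ['G154S'] -> total ['G154S', 'N413Q']
At Delta: gained ['H286C', 'S241E'] -> total ['G154S', 'H286C', 'N413Q', 'S241E']

Answer: G154S,H286C,N413Q,S241E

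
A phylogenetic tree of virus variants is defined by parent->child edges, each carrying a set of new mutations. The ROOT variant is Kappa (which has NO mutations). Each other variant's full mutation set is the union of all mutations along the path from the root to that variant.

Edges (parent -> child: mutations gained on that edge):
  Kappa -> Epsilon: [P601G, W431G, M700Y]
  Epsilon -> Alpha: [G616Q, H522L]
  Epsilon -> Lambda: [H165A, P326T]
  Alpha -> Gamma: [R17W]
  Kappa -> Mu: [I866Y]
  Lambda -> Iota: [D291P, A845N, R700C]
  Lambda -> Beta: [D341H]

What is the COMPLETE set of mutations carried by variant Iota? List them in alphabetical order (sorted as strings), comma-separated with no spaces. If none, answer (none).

At Kappa: gained [] -> total []
At Epsilon: gained ['P601G', 'W431G', 'M700Y'] -> total ['M700Y', 'P601G', 'W431G']
At Lambda: gained ['H165A', 'P326T'] -> total ['H165A', 'M700Y', 'P326T', 'P601G', 'W431G']
At Iota: gained ['D291P', 'A845N', 'R700C'] -> total ['A845N', 'D291P', 'H165A', 'M700Y', 'P326T', 'P601G', 'R700C', 'W431G']

Answer: A845N,D291P,H165A,M700Y,P326T,P601G,R700C,W431G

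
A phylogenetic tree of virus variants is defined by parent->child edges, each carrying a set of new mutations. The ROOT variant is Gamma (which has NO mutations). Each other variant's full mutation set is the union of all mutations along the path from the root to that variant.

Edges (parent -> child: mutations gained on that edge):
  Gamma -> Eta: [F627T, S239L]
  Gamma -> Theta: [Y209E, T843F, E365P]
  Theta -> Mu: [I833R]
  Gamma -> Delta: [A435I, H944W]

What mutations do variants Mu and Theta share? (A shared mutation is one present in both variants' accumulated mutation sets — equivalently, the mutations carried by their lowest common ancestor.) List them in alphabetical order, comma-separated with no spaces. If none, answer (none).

Answer: E365P,T843F,Y209E

Derivation:
Accumulating mutations along path to Mu:
  At Gamma: gained [] -> total []
  At Theta: gained ['Y209E', 'T843F', 'E365P'] -> total ['E365P', 'T843F', 'Y209E']
  At Mu: gained ['I833R'] -> total ['E365P', 'I833R', 'T843F', 'Y209E']
Mutations(Mu) = ['E365P', 'I833R', 'T843F', 'Y209E']
Accumulating mutations along path to Theta:
  At Gamma: gained [] -> total []
  At Theta: gained ['Y209E', 'T843F', 'E365P'] -> total ['E365P', 'T843F', 'Y209E']
Mutations(Theta) = ['E365P', 'T843F', 'Y209E']
Intersection: ['E365P', 'I833R', 'T843F', 'Y209E'] ∩ ['E365P', 'T843F', 'Y209E'] = ['E365P', 'T843F', 'Y209E']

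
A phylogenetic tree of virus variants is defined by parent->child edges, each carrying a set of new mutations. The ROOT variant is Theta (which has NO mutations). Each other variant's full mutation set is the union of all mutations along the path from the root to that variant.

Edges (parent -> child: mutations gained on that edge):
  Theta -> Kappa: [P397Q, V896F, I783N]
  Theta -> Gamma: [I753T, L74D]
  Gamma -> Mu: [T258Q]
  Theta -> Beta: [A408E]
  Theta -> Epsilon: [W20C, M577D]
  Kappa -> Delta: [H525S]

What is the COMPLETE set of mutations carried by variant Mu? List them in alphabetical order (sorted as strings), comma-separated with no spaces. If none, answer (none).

At Theta: gained [] -> total []
At Gamma: gained ['I753T', 'L74D'] -> total ['I753T', 'L74D']
At Mu: gained ['T258Q'] -> total ['I753T', 'L74D', 'T258Q']

Answer: I753T,L74D,T258Q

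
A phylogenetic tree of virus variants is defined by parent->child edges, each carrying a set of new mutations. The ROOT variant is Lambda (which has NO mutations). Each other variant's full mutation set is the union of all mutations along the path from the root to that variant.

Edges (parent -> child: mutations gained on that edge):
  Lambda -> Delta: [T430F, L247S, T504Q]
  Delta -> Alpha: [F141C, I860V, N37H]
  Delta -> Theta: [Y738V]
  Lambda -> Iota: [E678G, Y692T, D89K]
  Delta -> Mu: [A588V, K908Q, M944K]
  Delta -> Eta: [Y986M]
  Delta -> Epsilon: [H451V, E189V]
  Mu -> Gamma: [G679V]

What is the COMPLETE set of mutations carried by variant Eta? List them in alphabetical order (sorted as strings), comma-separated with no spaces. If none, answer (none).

At Lambda: gained [] -> total []
At Delta: gained ['T430F', 'L247S', 'T504Q'] -> total ['L247S', 'T430F', 'T504Q']
At Eta: gained ['Y986M'] -> total ['L247S', 'T430F', 'T504Q', 'Y986M']

Answer: L247S,T430F,T504Q,Y986M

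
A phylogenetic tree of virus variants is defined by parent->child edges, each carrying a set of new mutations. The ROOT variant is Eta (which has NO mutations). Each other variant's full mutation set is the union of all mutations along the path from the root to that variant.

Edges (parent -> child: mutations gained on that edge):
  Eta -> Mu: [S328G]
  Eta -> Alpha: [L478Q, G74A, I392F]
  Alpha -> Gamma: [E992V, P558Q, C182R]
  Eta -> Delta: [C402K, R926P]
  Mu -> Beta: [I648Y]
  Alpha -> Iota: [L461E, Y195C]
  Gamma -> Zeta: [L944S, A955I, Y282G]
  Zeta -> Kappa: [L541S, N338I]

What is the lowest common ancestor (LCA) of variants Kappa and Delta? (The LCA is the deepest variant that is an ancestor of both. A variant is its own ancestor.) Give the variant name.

Path from root to Kappa: Eta -> Alpha -> Gamma -> Zeta -> Kappa
  ancestors of Kappa: {Eta, Alpha, Gamma, Zeta, Kappa}
Path from root to Delta: Eta -> Delta
  ancestors of Delta: {Eta, Delta}
Common ancestors: {Eta}
Walk up from Delta: Delta (not in ancestors of Kappa), Eta (in ancestors of Kappa)
Deepest common ancestor (LCA) = Eta

Answer: Eta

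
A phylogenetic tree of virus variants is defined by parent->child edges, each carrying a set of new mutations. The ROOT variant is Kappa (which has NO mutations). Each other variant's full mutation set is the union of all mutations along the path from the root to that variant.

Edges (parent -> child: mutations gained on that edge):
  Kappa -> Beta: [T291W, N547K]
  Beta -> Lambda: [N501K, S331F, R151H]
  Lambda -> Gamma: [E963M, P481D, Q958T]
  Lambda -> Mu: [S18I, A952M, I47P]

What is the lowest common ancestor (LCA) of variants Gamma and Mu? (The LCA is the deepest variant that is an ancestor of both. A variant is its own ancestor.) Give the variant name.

Path from root to Gamma: Kappa -> Beta -> Lambda -> Gamma
  ancestors of Gamma: {Kappa, Beta, Lambda, Gamma}
Path from root to Mu: Kappa -> Beta -> Lambda -> Mu
  ancestors of Mu: {Kappa, Beta, Lambda, Mu}
Common ancestors: {Kappa, Beta, Lambda}
Walk up from Mu: Mu (not in ancestors of Gamma), Lambda (in ancestors of Gamma), Beta (in ancestors of Gamma), Kappa (in ancestors of Gamma)
Deepest common ancestor (LCA) = Lambda

Answer: Lambda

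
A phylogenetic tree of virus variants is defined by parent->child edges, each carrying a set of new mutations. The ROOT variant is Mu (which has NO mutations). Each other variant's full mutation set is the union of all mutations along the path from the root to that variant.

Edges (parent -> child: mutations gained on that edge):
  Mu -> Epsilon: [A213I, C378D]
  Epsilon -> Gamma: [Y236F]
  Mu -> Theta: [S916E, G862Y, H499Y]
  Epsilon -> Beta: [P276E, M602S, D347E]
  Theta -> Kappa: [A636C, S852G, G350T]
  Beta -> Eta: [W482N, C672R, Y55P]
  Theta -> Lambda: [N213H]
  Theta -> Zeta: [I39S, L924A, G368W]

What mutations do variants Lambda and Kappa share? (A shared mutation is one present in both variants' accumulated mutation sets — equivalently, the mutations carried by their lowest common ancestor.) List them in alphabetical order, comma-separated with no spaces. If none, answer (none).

Accumulating mutations along path to Lambda:
  At Mu: gained [] -> total []
  At Theta: gained ['S916E', 'G862Y', 'H499Y'] -> total ['G862Y', 'H499Y', 'S916E']
  At Lambda: gained ['N213H'] -> total ['G862Y', 'H499Y', 'N213H', 'S916E']
Mutations(Lambda) = ['G862Y', 'H499Y', 'N213H', 'S916E']
Accumulating mutations along path to Kappa:
  At Mu: gained [] -> total []
  At Theta: gained ['S916E', 'G862Y', 'H499Y'] -> total ['G862Y', 'H499Y', 'S916E']
  At Kappa: gained ['A636C', 'S852G', 'G350T'] -> total ['A636C', 'G350T', 'G862Y', 'H499Y', 'S852G', 'S916E']
Mutations(Kappa) = ['A636C', 'G350T', 'G862Y', 'H499Y', 'S852G', 'S916E']
Intersection: ['G862Y', 'H499Y', 'N213H', 'S916E'] ∩ ['A636C', 'G350T', 'G862Y', 'H499Y', 'S852G', 'S916E'] = ['G862Y', 'H499Y', 'S916E']

Answer: G862Y,H499Y,S916E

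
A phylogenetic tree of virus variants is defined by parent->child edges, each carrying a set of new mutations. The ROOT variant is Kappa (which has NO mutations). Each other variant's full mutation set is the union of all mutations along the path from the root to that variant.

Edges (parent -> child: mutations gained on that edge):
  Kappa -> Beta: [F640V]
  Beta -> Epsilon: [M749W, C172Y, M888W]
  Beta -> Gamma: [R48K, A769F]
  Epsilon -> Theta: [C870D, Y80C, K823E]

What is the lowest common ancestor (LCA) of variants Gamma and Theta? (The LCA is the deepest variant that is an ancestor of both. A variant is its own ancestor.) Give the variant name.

Answer: Beta

Derivation:
Path from root to Gamma: Kappa -> Beta -> Gamma
  ancestors of Gamma: {Kappa, Beta, Gamma}
Path from root to Theta: Kappa -> Beta -> Epsilon -> Theta
  ancestors of Theta: {Kappa, Beta, Epsilon, Theta}
Common ancestors: {Kappa, Beta}
Walk up from Theta: Theta (not in ancestors of Gamma), Epsilon (not in ancestors of Gamma), Beta (in ancestors of Gamma), Kappa (in ancestors of Gamma)
Deepest common ancestor (LCA) = Beta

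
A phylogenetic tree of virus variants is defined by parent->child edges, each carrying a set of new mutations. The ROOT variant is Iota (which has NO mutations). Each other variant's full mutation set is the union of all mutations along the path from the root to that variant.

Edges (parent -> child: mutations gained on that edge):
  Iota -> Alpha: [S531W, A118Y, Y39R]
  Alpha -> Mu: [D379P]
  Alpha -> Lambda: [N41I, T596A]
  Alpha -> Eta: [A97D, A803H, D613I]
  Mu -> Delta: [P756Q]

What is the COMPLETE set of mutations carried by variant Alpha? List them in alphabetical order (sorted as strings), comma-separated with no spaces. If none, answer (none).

At Iota: gained [] -> total []
At Alpha: gained ['S531W', 'A118Y', 'Y39R'] -> total ['A118Y', 'S531W', 'Y39R']

Answer: A118Y,S531W,Y39R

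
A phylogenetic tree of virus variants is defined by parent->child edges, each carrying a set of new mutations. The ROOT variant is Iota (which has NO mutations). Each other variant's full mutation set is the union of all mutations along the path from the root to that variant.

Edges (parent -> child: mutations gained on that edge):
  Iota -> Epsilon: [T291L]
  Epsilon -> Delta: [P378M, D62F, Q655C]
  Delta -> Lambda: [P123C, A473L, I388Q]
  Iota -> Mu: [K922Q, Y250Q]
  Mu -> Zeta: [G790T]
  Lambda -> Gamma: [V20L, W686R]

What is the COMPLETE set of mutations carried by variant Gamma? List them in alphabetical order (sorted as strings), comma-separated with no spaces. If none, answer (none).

At Iota: gained [] -> total []
At Epsilon: gained ['T291L'] -> total ['T291L']
At Delta: gained ['P378M', 'D62F', 'Q655C'] -> total ['D62F', 'P378M', 'Q655C', 'T291L']
At Lambda: gained ['P123C', 'A473L', 'I388Q'] -> total ['A473L', 'D62F', 'I388Q', 'P123C', 'P378M', 'Q655C', 'T291L']
At Gamma: gained ['V20L', 'W686R'] -> total ['A473L', 'D62F', 'I388Q', 'P123C', 'P378M', 'Q655C', 'T291L', 'V20L', 'W686R']

Answer: A473L,D62F,I388Q,P123C,P378M,Q655C,T291L,V20L,W686R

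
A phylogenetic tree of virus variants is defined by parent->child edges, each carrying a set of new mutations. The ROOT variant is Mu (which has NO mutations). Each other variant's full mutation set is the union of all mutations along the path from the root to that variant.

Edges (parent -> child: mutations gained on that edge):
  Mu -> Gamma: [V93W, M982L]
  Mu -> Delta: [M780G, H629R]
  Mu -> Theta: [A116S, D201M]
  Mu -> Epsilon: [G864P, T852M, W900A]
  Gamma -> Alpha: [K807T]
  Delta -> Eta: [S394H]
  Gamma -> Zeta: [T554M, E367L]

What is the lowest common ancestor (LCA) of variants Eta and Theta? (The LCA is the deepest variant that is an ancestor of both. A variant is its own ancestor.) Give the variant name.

Answer: Mu

Derivation:
Path from root to Eta: Mu -> Delta -> Eta
  ancestors of Eta: {Mu, Delta, Eta}
Path from root to Theta: Mu -> Theta
  ancestors of Theta: {Mu, Theta}
Common ancestors: {Mu}
Walk up from Theta: Theta (not in ancestors of Eta), Mu (in ancestors of Eta)
Deepest common ancestor (LCA) = Mu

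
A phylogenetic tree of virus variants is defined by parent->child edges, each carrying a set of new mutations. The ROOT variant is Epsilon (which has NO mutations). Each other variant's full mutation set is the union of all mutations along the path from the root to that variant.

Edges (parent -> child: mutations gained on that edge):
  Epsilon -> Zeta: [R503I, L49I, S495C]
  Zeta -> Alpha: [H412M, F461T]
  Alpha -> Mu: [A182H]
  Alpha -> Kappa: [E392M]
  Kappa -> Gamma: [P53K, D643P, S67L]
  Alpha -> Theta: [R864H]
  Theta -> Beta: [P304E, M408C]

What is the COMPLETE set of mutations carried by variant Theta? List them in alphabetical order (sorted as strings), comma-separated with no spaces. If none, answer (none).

At Epsilon: gained [] -> total []
At Zeta: gained ['R503I', 'L49I', 'S495C'] -> total ['L49I', 'R503I', 'S495C']
At Alpha: gained ['H412M', 'F461T'] -> total ['F461T', 'H412M', 'L49I', 'R503I', 'S495C']
At Theta: gained ['R864H'] -> total ['F461T', 'H412M', 'L49I', 'R503I', 'R864H', 'S495C']

Answer: F461T,H412M,L49I,R503I,R864H,S495C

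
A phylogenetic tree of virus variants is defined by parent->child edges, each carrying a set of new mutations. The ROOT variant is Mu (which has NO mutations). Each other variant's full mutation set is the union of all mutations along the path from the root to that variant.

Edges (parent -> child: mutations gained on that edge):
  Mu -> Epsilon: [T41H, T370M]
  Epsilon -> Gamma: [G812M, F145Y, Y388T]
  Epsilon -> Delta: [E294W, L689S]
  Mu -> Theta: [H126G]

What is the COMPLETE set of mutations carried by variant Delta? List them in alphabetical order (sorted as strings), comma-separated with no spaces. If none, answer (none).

At Mu: gained [] -> total []
At Epsilon: gained ['T41H', 'T370M'] -> total ['T370M', 'T41H']
At Delta: gained ['E294W', 'L689S'] -> total ['E294W', 'L689S', 'T370M', 'T41H']

Answer: E294W,L689S,T370M,T41H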